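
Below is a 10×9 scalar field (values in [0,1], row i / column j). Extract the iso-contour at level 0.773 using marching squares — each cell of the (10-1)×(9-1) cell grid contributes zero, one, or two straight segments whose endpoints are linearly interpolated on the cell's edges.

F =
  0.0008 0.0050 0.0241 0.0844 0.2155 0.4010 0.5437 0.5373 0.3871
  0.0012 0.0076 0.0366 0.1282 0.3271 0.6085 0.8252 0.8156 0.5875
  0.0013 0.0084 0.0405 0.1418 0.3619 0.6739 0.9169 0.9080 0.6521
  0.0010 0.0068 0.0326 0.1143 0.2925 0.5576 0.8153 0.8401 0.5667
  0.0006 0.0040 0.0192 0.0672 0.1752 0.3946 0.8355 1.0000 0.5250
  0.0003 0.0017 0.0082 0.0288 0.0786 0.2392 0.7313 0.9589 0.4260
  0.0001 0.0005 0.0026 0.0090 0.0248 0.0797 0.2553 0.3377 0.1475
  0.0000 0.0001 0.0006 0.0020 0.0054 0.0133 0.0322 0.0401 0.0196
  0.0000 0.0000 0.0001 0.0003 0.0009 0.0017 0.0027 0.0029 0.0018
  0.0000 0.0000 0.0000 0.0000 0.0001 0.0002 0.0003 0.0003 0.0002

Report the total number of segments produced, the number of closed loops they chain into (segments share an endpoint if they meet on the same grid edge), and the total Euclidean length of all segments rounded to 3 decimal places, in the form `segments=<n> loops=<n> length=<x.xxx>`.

cell (0,5): code 0100 → (0.815,6.000)–(1.000,5.759)
cell (0,6): code 1100 → (0.847,7.000)–(0.815,6.000)
cell (0,7): code 1000 → (1.000,7.187)–(0.847,7.000)
cell (1,5): code 0110 → (1.000,5.759)–(2.000,5.408)
cell (1,7): code 1001 → (2.000,7.528)–(1.000,7.187)
cell (2,5): code 0110 → (2.000,5.408)–(3.000,5.836)
cell (2,7): code 1001 → (3.000,7.245)–(2.000,7.528)
cell (3,5): code 0110 → (3.000,5.836)–(4.000,5.858)
cell (3,7): code 1001 → (4.000,7.478)–(3.000,7.245)
cell (4,5): code 0010 → (4.000,5.858)–(4.600,6.000)
cell (4,6): code 0111 → (4.600,6.000)–(5.000,6.183)
cell (4,7): code 1001 → (5.000,7.349)–(4.000,7.478)
cell (5,6): code 0010 → (5.000,6.183)–(5.299,7.000)
cell (5,7): code 0001 → (5.299,7.000)–(5.000,7.349)
total: 14 segments, chained into 1 closed loop(s), length Σ = 11.210345

segments=14 loops=1 length=11.210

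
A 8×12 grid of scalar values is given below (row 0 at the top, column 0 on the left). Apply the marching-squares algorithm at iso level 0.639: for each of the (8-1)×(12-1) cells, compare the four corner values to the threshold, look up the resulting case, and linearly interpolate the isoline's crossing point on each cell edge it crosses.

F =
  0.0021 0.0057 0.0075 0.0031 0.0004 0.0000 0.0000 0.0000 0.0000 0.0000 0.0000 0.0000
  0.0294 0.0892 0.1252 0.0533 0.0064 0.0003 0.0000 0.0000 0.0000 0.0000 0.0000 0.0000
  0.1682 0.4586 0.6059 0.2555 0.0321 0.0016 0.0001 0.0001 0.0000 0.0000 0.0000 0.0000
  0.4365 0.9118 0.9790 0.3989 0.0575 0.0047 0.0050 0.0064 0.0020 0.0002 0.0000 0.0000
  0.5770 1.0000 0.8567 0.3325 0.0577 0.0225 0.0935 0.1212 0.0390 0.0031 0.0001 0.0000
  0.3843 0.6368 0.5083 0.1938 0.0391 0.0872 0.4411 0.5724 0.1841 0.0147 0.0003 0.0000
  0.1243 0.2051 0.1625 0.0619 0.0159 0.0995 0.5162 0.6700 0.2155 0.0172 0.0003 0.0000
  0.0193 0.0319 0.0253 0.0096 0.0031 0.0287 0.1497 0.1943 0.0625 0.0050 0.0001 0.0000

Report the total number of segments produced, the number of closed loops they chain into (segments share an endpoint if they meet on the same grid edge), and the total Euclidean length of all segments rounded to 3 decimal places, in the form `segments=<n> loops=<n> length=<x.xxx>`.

cell (2,0): code 0100 → (2.398,1.000)–(3.000,0.426)
cell (2,1): code 1100 → (2.089,2.000)–(2.398,1.000)
cell (2,2): code 1000 → (3.000,2.586)–(2.089,2.000)
cell (3,0): code 0110 → (3.000,0.426)–(4.000,0.147)
cell (3,2): code 1001 → (4.000,2.415)–(3.000,2.586)
cell (4,0): code 0010 → (4.000,0.147)–(4.994,1.000)
cell (4,1): code 0011 → (4.994,1.000)–(4.625,2.000)
cell (4,2): code 0001 → (4.625,2.000)–(4.000,2.415)
cell (5,6): code 0100 → (5.682,7.000)–(6.000,6.798)
cell (5,7): code 1000 → (6.000,7.068)–(5.682,7.000)
cell (6,6): code 0010 → (6.000,6.798)–(6.065,7.000)
cell (6,7): code 0001 → (6.065,7.000)–(6.000,7.068)
total: 12 segments, chained into 2 closed loop(s), length Σ = 9.148257

segments=12 loops=2 length=9.148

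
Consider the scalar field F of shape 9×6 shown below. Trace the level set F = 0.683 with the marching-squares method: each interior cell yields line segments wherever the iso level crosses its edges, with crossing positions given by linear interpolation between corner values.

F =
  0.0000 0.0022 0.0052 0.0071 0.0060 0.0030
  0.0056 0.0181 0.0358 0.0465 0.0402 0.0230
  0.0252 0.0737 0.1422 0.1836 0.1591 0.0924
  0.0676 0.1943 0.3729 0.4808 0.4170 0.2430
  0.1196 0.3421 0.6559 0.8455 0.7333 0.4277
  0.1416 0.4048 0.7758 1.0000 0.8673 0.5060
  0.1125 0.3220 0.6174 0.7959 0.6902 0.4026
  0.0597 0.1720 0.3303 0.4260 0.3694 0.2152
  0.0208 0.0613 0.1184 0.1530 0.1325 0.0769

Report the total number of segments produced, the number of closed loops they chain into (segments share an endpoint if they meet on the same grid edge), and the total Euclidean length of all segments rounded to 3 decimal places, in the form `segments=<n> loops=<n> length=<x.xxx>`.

cell (3,2): code 0100 → (3.554,3.000)–(4.000,2.143)
cell (3,3): code 1100 → (3.841,4.000)–(3.554,3.000)
cell (3,4): code 1000 → (4.000,4.165)–(3.841,4.000)
cell (4,1): code 0100 → (4.226,2.000)–(5.000,1.750)
cell (4,2): code 1110 → (4.000,2.143)–(4.226,2.000)
cell (4,4): code 1001 → (5.000,4.510)–(4.000,4.165)
cell (5,1): code 0010 → (5.000,1.750)–(5.586,2.000)
cell (5,2): code 0111 → (5.586,2.000)–(6.000,2.368)
cell (5,4): code 1001 → (6.000,4.025)–(5.000,4.510)
cell (6,2): code 0010 → (6.000,2.368)–(6.305,3.000)
cell (6,3): code 0011 → (6.305,3.000)–(6.022,4.000)
cell (6,4): code 0001 → (6.022,4.000)–(6.000,4.025)
total: 12 segments, chained into 1 closed loop(s), length Σ = 8.451177

segments=12 loops=1 length=8.451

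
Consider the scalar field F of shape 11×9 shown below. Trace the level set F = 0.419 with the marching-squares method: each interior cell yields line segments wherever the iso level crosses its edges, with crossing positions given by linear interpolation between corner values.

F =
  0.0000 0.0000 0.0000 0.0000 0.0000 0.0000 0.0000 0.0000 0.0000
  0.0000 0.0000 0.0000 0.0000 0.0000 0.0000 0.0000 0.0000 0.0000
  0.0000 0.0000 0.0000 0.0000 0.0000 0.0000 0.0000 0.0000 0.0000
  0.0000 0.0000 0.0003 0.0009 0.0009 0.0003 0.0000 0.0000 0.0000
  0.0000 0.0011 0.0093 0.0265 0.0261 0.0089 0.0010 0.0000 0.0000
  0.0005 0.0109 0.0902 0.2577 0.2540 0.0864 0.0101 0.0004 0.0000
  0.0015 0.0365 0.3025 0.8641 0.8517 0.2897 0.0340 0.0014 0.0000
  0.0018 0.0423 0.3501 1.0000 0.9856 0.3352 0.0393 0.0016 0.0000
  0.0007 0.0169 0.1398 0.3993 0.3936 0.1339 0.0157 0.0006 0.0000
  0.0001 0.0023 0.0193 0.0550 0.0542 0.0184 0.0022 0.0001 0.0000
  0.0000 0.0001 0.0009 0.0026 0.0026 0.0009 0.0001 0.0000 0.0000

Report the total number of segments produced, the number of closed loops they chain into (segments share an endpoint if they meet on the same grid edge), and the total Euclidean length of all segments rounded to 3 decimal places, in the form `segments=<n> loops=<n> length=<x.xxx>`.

cell (5,2): code 0100 → (5.266,3.000)–(6.000,2.207)
cell (5,3): code 1100 → (5.276,4.000)–(5.266,3.000)
cell (5,4): code 1000 → (6.000,4.770)–(5.276,4.000)
cell (6,2): code 0110 → (6.000,2.207)–(7.000,2.106)
cell (6,4): code 1001 → (7.000,4.871)–(6.000,4.770)
cell (7,2): code 0010 → (7.000,2.106)–(7.967,3.000)
cell (7,3): code 0011 → (7.967,3.000)–(7.957,4.000)
cell (7,4): code 0001 → (7.957,4.000)–(7.000,4.871)
total: 8 segments, chained into 1 closed loop(s), length Σ = 8.758678

segments=8 loops=1 length=8.759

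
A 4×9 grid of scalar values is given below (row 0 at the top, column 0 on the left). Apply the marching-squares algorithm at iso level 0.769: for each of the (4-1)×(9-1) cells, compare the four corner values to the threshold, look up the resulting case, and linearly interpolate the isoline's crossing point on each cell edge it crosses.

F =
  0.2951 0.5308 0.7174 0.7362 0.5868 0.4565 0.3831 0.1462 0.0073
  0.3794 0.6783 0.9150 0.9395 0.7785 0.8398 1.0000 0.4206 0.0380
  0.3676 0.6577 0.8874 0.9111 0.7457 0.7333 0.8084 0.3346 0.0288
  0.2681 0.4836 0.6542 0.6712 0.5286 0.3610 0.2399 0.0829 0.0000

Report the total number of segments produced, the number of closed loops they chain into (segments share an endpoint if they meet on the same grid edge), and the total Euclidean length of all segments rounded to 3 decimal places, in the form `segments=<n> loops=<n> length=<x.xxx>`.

segments=16 loops=1 length=13.651

cell (0,1): code 0100 → (0.261,2.000)–(1.000,1.383)
cell (0,2): code 1100 → (0.161,3.000)–(0.261,2.000)
cell (0,3): code 1100 → (0.950,4.000)–(0.161,3.000)
cell (0,4): code 1100 → (0.815,5.000)–(0.950,4.000)
cell (0,5): code 1100 → (0.626,6.000)–(0.815,5.000)
cell (0,6): code 1000 → (1.000,6.399)–(0.626,6.000)
cell (1,1): code 0110 → (1.000,1.383)–(2.000,1.485)
cell (1,3): code 1011 → (2.000,3.859)–(1.290,4.000)
cell (1,4): code 0011 → (1.290,4.000)–(1.665,5.000)
cell (1,5): code 0111 → (1.665,5.000)–(2.000,5.475)
cell (1,6): code 1001 → (2.000,6.083)–(1.000,6.399)
cell (2,1): code 0010 → (2.000,1.485)–(2.508,2.000)
cell (2,2): code 0011 → (2.508,2.000)–(2.592,3.000)
cell (2,3): code 0001 → (2.592,3.000)–(2.000,3.859)
cell (2,5): code 0010 → (2.000,5.475)–(2.069,6.000)
cell (2,6): code 0001 → (2.069,6.000)–(2.000,6.083)
total: 16 segments, chained into 1 closed loop(s), length Σ = 13.650907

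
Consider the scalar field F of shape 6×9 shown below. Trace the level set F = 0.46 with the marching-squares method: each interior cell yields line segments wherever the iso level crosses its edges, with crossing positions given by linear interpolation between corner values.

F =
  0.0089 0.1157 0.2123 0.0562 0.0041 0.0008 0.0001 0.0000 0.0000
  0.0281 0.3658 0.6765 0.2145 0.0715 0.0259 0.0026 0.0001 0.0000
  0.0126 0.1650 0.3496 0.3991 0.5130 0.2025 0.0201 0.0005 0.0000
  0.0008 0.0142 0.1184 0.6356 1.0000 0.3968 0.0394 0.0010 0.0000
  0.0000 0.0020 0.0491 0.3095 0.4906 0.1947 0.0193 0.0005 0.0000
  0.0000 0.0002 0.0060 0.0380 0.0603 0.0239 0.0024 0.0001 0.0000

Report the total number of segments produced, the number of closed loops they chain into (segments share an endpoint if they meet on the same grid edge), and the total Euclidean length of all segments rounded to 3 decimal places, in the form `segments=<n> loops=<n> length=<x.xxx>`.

cell (0,1): code 0100 → (0.534,2.000)–(1.000,1.303)
cell (0,2): code 1000 → (1.000,2.469)–(0.534,2.000)
cell (1,1): code 0010 → (1.000,1.303)–(1.662,2.000)
cell (1,2): code 0001 → (1.662,2.000)–(1.000,2.469)
cell (1,3): code 0100 → (1.880,4.000)–(2.000,3.535)
cell (1,4): code 1000 → (2.000,4.171)–(1.880,4.000)
cell (2,2): code 0100 → (2.258,3.000)–(3.000,2.660)
cell (2,3): code 1110 → (2.000,3.535)–(2.258,3.000)
cell (2,4): code 1001 → (3.000,4.895)–(2.000,4.171)
cell (3,2): code 0010 → (3.000,2.660)–(3.538,3.000)
cell (3,3): code 0111 → (3.538,3.000)–(4.000,3.831)
cell (3,4): code 1001 → (4.000,4.103)–(3.000,4.895)
cell (4,3): code 0010 → (4.000,3.831)–(4.071,4.000)
cell (4,4): code 0001 → (4.071,4.000)–(4.000,4.103)
total: 14 segments, chained into 2 closed loop(s), length Σ = 9.777830

segments=14 loops=2 length=9.778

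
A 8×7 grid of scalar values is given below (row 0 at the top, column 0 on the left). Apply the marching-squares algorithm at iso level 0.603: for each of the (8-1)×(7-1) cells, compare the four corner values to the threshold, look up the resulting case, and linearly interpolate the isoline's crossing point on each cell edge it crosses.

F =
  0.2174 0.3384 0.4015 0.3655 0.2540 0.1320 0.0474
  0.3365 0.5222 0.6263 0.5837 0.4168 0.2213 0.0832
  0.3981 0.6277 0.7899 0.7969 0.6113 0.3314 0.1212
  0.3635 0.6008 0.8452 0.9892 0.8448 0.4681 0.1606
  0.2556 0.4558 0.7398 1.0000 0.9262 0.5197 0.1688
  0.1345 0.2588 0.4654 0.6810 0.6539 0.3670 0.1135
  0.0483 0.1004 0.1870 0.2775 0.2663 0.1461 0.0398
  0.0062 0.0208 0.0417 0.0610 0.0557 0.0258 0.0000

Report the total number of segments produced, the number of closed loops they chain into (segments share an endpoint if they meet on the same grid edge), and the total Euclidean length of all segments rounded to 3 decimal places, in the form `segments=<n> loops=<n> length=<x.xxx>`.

cell (0,1): code 0100 → (0.896,2.000)–(1.000,1.776)
cell (0,2): code 1000 → (1.000,2.547)–(0.896,2.000)
cell (1,0): code 0100 → (1.766,1.000)–(2.000,0.892)
cell (1,1): code 1110 → (1.000,1.776)–(1.766,1.000)
cell (1,2): code 1101 → (1.091,3.000)–(1.000,2.547)
cell (1,3): code 1100 → (1.957,4.000)–(1.091,3.000)
cell (1,4): code 1000 → (2.000,4.030)–(1.957,4.000)
cell (2,0): code 0010 → (2.000,0.892)–(2.918,1.000)
cell (2,1): code 0111 → (2.918,1.000)–(3.000,1.009)
cell (2,4): code 1001 → (3.000,4.642)–(2.000,4.030)
cell (3,1): code 0110 → (3.000,1.009)–(4.000,1.518)
cell (3,4): code 1001 → (4.000,4.795)–(3.000,4.642)
cell (4,1): code 0010 → (4.000,1.518)–(4.499,2.000)
cell (4,2): code 0111 → (4.499,2.000)–(5.000,2.638)
cell (4,4): code 1001 → (5.000,4.177)–(4.000,4.795)
cell (5,2): code 0010 → (5.000,2.638)–(5.193,3.000)
cell (5,3): code 0011 → (5.193,3.000)–(5.131,4.000)
cell (5,4): code 0001 → (5.131,4.000)–(5.000,4.177)
total: 18 segments, chained into 1 closed loop(s), length Σ = 12.615071

segments=18 loops=1 length=12.615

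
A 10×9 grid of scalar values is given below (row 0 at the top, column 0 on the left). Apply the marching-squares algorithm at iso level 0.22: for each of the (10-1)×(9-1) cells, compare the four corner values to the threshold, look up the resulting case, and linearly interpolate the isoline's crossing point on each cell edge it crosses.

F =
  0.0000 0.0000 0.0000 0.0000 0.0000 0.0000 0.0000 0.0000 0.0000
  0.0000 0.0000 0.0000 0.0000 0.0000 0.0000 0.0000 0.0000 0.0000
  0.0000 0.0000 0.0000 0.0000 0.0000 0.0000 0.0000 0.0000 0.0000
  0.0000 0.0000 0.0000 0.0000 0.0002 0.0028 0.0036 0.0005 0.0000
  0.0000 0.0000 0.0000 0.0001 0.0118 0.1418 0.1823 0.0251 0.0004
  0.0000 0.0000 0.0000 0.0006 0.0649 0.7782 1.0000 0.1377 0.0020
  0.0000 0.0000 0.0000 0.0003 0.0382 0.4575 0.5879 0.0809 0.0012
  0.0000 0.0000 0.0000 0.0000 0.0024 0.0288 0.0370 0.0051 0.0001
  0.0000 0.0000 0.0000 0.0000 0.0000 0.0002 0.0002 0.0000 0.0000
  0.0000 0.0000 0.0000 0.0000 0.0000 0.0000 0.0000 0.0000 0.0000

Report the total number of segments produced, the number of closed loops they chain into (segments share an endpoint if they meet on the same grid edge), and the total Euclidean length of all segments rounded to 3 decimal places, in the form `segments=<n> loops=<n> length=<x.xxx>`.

cell (4,4): code 0100 → (4.123,5.000)–(5.000,4.217)
cell (4,5): code 1100 → (4.046,6.000)–(4.123,5.000)
cell (4,6): code 1000 → (5.000,6.905)–(4.046,6.000)
cell (5,4): code 0110 → (5.000,4.217)–(6.000,4.434)
cell (5,6): code 1001 → (6.000,6.726)–(5.000,6.905)
cell (6,4): code 0010 → (6.000,4.434)–(6.554,5.000)
cell (6,5): code 0011 → (6.554,5.000)–(6.668,6.000)
cell (6,6): code 0001 → (6.668,6.000)–(6.000,6.726)
total: 8 segments, chained into 1 closed loop(s), length Σ = 8.316910

segments=8 loops=1 length=8.317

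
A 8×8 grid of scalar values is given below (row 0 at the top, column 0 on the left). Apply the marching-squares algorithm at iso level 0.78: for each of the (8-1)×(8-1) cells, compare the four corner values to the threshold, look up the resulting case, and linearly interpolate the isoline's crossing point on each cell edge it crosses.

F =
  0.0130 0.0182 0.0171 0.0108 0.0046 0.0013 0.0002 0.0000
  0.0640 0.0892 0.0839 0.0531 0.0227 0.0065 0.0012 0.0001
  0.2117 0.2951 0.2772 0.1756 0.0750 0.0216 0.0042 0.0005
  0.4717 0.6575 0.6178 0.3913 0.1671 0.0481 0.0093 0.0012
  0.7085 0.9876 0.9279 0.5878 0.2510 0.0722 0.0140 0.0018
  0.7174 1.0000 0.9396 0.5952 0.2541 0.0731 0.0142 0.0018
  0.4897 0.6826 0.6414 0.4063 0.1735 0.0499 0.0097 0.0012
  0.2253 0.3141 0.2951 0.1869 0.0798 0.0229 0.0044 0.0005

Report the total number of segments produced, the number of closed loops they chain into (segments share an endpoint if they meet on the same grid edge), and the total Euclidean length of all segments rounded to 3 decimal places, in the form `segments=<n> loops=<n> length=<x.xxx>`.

cell (3,0): code 0100 → (3.371,1.000)–(4.000,0.256)
cell (3,1): code 1100 → (3.523,2.000)–(3.371,1.000)
cell (3,2): code 1000 → (4.000,2.435)–(3.523,2.000)
cell (4,0): code 0110 → (4.000,0.256)–(5.000,0.222)
cell (4,2): code 1001 → (5.000,2.463)–(4.000,2.435)
cell (5,0): code 0010 → (5.000,0.222)–(5.693,1.000)
cell (5,1): code 0011 → (5.693,1.000)–(5.535,2.000)
cell (5,2): code 0001 → (5.535,2.000)–(5.000,2.463)
total: 8 segments, chained into 1 closed loop(s), length Σ = 7.394669

segments=8 loops=1 length=7.395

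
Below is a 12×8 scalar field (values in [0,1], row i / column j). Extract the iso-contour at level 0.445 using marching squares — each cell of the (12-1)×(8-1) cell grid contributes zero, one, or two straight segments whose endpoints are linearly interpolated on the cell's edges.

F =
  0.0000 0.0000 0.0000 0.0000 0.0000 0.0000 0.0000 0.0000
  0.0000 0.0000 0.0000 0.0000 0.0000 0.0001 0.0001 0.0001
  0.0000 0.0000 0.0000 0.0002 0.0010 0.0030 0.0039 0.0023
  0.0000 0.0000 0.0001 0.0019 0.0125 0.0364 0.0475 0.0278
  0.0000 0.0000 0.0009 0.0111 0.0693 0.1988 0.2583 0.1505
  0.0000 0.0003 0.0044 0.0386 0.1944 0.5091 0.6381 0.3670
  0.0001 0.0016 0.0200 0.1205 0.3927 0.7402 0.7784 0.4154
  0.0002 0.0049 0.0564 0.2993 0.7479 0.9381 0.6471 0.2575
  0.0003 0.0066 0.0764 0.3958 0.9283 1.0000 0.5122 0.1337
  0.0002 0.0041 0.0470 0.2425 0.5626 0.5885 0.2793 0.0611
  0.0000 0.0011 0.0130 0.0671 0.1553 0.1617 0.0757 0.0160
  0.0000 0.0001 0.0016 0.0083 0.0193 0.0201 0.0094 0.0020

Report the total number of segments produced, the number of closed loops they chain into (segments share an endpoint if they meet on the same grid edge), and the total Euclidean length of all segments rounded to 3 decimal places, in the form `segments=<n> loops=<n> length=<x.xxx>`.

segments=16 loops=1 length=13.287

cell (4,4): code 0100 → (4.793,5.000)–(5.000,4.796)
cell (4,5): code 1100 → (4.492,6.000)–(4.793,5.000)
cell (4,6): code 1000 → (5.000,6.712)–(4.492,6.000)
cell (5,4): code 0110 → (5.000,4.796)–(6.000,4.151)
cell (5,6): code 1001 → (6.000,6.918)–(5.000,6.712)
cell (6,3): code 0100 → (6.147,4.000)–(7.000,3.325)
cell (6,4): code 1110 → (6.000,4.151)–(6.147,4.000)
cell (6,6): code 1001 → (7.000,6.519)–(6.000,6.918)
cell (7,3): code 0110 → (7.000,3.325)–(8.000,3.092)
cell (7,6): code 1001 → (8.000,6.178)–(7.000,6.519)
cell (8,3): code 0110 → (8.000,3.092)–(9.000,3.633)
cell (8,5): code 1011 → (9.000,5.464)–(8.289,6.000)
cell (8,6): code 0001 → (8.289,6.000)–(8.000,6.178)
cell (9,3): code 0010 → (9.000,3.633)–(9.289,4.000)
cell (9,4): code 0011 → (9.289,4.000)–(9.336,5.000)
cell (9,5): code 0001 → (9.336,5.000)–(9.000,5.464)
total: 16 segments, chained into 1 closed loop(s), length Σ = 13.287248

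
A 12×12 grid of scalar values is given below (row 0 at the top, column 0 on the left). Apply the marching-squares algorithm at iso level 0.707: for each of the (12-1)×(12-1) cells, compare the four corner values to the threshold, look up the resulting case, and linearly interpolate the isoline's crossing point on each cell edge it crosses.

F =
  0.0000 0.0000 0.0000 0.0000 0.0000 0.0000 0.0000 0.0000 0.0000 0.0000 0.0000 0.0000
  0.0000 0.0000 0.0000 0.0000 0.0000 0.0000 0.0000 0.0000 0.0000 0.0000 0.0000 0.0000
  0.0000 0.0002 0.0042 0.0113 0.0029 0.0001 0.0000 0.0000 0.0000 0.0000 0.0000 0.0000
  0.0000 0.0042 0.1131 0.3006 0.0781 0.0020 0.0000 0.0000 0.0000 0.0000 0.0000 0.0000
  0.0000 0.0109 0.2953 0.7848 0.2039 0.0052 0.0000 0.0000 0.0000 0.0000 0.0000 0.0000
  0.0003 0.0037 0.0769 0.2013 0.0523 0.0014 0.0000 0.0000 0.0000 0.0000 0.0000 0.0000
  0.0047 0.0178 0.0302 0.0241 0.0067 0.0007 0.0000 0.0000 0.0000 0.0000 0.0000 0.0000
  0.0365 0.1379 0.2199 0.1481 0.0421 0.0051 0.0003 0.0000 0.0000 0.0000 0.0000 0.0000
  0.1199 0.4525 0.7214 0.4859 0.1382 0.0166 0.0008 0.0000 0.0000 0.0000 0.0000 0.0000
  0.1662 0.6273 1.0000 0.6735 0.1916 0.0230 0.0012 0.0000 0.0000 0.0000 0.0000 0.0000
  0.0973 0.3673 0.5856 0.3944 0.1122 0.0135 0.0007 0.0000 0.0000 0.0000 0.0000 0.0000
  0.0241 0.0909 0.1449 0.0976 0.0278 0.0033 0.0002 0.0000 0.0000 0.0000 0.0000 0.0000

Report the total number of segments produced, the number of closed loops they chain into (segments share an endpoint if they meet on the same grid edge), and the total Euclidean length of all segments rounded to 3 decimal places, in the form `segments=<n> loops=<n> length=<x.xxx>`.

cell (3,2): code 0100 → (3.839,3.000)–(4.000,2.841)
cell (3,3): code 1000 → (4.000,3.134)–(3.839,3.000)
cell (4,2): code 0010 → (4.000,2.841)–(4.133,3.000)
cell (4,3): code 0001 → (4.133,3.000)–(4.000,3.134)
cell (7,1): code 0100 → (7.971,2.000)–(8.000,1.946)
cell (7,2): code 1000 → (8.000,2.061)–(7.971,2.000)
cell (8,1): code 0110 → (8.000,1.946)–(9.000,1.214)
cell (8,2): code 1001 → (9.000,2.897)–(8.000,2.061)
cell (9,1): code 0010 → (9.000,1.214)–(9.707,2.000)
cell (9,2): code 0001 → (9.707,2.000)–(9.000,2.897)
total: 10 segments, chained into 2 closed loop(s), length Σ = 5.702961

segments=10 loops=2 length=5.703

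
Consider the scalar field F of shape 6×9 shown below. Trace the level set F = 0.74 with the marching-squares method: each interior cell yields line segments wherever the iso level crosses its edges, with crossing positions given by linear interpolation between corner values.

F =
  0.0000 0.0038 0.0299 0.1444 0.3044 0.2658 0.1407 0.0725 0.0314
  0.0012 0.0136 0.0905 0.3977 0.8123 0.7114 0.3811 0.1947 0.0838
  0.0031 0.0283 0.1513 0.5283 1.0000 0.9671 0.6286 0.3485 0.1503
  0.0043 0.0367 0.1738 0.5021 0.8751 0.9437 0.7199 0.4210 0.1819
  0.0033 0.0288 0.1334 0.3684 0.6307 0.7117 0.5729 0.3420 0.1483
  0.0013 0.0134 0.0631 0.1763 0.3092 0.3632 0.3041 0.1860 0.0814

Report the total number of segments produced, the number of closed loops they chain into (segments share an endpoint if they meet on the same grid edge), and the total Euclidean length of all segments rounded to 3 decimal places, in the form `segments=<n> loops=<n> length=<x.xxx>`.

segments=10 loops=1 length=8.465

cell (0,3): code 0100 → (0.858,4.000)–(1.000,3.826)
cell (0,4): code 1000 → (1.000,4.717)–(0.858,4.000)
cell (1,3): code 0110 → (1.000,3.826)–(2.000,3.449)
cell (1,4): code 1101 → (1.112,5.000)–(1.000,4.717)
cell (1,5): code 1000 → (2.000,5.671)–(1.112,5.000)
cell (2,3): code 0110 → (2.000,3.449)–(3.000,3.638)
cell (2,5): code 1001 → (3.000,5.910)–(2.000,5.671)
cell (3,3): code 0010 → (3.000,3.638)–(3.553,4.000)
cell (3,4): code 0011 → (3.553,4.000)–(3.878,5.000)
cell (3,5): code 0001 → (3.878,5.000)–(3.000,5.910)
total: 10 segments, chained into 1 closed loop(s), length Σ = 8.465113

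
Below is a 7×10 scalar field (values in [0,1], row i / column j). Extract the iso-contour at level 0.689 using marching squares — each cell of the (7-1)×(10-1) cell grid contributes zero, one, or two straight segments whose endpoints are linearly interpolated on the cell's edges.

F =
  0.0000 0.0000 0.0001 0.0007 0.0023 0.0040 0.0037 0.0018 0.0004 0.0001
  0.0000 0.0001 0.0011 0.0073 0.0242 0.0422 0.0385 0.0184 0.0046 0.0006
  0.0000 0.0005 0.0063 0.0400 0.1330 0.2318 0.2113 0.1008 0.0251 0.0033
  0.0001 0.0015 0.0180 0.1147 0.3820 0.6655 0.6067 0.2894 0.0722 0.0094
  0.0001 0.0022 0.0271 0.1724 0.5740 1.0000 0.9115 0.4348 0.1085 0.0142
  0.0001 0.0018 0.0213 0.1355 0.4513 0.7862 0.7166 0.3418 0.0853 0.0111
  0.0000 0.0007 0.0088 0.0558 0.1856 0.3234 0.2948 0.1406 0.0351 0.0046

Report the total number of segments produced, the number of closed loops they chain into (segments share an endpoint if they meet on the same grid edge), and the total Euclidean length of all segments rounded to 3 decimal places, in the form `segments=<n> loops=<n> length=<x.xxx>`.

segments=8 loops=1 length=6.702

cell (3,4): code 0100 → (3.070,5.000)–(4.000,4.270)
cell (3,5): code 1100 → (3.270,6.000)–(3.070,5.000)
cell (3,6): code 1000 → (4.000,6.467)–(3.270,6.000)
cell (4,4): code 0110 → (4.000,4.270)–(5.000,4.710)
cell (4,6): code 1001 → (5.000,6.074)–(4.000,6.467)
cell (5,4): code 0010 → (5.000,4.710)–(5.210,5.000)
cell (5,5): code 0011 → (5.210,5.000)–(5.065,6.000)
cell (5,6): code 0001 → (5.065,6.000)–(5.000,6.074)
total: 8 segments, chained into 1 closed loop(s), length Σ = 6.702427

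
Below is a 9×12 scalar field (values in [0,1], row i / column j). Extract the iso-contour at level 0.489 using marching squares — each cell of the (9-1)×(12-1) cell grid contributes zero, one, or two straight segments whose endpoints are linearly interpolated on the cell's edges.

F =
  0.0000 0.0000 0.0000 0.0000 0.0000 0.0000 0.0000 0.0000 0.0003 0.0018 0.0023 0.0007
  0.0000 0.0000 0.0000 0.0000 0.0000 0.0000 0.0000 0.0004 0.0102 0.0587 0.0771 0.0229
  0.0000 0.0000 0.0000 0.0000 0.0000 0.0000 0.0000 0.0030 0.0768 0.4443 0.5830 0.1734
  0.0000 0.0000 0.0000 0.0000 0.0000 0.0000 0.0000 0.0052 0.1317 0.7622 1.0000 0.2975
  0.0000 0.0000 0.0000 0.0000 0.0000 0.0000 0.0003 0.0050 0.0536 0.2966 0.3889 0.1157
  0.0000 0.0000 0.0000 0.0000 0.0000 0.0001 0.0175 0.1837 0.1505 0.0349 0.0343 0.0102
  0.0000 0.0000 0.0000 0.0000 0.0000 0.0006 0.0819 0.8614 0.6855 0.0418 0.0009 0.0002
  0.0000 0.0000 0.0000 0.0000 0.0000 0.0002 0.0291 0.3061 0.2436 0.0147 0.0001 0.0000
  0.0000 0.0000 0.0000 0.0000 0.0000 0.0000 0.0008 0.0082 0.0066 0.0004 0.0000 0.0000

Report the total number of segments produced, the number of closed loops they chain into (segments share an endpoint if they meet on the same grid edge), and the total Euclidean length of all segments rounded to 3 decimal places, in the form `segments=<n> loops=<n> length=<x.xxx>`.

cell (1,9): code 0100 → (1.814,10.000)–(2.000,9.322)
cell (1,10): code 1000 → (2.000,10.229)–(1.814,10.000)
cell (2,8): code 0100 → (2.141,9.000)–(3.000,8.567)
cell (2,9): code 1110 → (2.000,9.322)–(2.141,9.000)
cell (2,10): code 1001 → (3.000,10.727)–(2.000,10.229)
cell (3,8): code 0010 → (3.000,8.567)–(3.587,9.000)
cell (3,9): code 0011 → (3.587,9.000)–(3.836,10.000)
cell (3,10): code 0001 → (3.836,10.000)–(3.000,10.727)
cell (5,6): code 0100 → (5.450,7.000)–(6.000,6.522)
cell (5,7): code 1100 → (5.633,8.000)–(5.450,7.000)
cell (5,8): code 1000 → (6.000,8.305)–(5.633,8.000)
cell (6,6): code 0010 → (6.000,6.522)–(6.671,7.000)
cell (6,7): code 0011 → (6.671,7.000)–(6.445,8.000)
cell (6,8): code 0001 → (6.445,8.000)–(6.000,8.305)
total: 14 segments, chained into 2 closed loop(s), length Σ = 10.907713

segments=14 loops=2 length=10.908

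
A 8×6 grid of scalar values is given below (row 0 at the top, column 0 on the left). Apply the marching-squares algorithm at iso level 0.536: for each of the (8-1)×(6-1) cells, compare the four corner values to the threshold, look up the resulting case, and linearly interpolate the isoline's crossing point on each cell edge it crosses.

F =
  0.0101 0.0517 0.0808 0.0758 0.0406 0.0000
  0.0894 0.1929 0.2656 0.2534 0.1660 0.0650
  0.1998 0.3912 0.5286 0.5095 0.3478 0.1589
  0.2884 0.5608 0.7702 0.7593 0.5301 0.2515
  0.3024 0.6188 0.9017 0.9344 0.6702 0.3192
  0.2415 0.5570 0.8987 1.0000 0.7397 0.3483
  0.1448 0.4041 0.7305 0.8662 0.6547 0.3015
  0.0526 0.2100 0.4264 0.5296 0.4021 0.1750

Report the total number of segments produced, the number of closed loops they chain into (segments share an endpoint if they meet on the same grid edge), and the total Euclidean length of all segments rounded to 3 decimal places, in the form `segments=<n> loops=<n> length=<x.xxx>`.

cell (2,0): code 0100 → (2.854,1.000)–(3.000,0.909)
cell (2,1): code 1100 → (2.031,2.000)–(2.854,1.000)
cell (2,2): code 1100 → (2.106,3.000)–(2.031,2.000)
cell (2,3): code 1000 → (3.000,3.974)–(2.106,3.000)
cell (3,0): code 0110 → (3.000,0.909)–(4.000,0.738)
cell (3,3): code 1101 → (3.042,4.000)–(3.000,3.974)
cell (3,4): code 1000 → (4.000,4.382)–(3.042,4.000)
cell (4,0): code 0110 → (4.000,0.738)–(5.000,0.933)
cell (4,4): code 1001 → (5.000,4.520)–(4.000,4.382)
cell (5,0): code 0010 → (5.000,0.933)–(5.137,1.000)
cell (5,1): code 0111 → (5.137,1.000)–(6.000,1.404)
cell (5,4): code 1001 → (6.000,4.336)–(5.000,4.520)
cell (6,1): code 0010 → (6.000,1.404)–(6.640,2.000)
cell (6,2): code 0011 → (6.640,2.000)–(6.981,3.000)
cell (6,3): code 0011 → (6.981,3.000)–(6.470,4.000)
cell (6,4): code 0001 → (6.470,4.000)–(6.000,4.336)
total: 16 segments, chained into 1 closed loop(s), length Σ = 13.669741

segments=16 loops=1 length=13.670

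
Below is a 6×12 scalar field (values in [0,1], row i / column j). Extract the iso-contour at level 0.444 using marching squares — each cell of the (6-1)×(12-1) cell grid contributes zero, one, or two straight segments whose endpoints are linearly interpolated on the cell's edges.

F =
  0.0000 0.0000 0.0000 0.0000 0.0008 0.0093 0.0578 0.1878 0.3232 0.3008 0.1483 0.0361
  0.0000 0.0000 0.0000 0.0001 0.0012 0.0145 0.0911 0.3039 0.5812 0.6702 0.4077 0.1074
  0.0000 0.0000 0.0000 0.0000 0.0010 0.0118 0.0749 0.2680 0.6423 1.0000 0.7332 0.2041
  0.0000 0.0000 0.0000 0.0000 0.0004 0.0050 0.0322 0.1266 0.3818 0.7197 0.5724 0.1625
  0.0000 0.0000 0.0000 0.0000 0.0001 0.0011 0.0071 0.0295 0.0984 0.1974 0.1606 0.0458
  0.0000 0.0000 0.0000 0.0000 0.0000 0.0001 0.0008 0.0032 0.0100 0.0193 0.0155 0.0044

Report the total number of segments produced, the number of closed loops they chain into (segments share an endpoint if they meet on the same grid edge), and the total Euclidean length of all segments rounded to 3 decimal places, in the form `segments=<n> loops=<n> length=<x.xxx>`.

cell (0,7): code 0100 → (0.468,8.000)–(1.000,7.505)
cell (0,8): code 1100 → (0.388,9.000)–(0.468,8.000)
cell (0,9): code 1000 → (1.000,9.862)–(0.388,9.000)
cell (1,7): code 0110 → (1.000,7.505)–(2.000,7.470)
cell (1,9): code 1101 → (1.112,10.000)–(1.000,9.862)
cell (1,10): code 1000 → (2.000,10.547)–(1.112,10.000)
cell (2,7): code 0010 → (2.000,7.470)–(2.761,8.000)
cell (2,8): code 0111 → (2.761,8.000)–(3.000,8.184)
cell (2,10): code 1001 → (3.000,10.313)–(2.000,10.547)
cell (3,8): code 0010 → (3.000,8.184)–(3.528,9.000)
cell (3,9): code 0011 → (3.528,9.000)–(3.312,10.000)
cell (3,10): code 0001 → (3.312,10.000)–(3.000,10.313)
total: 12 segments, chained into 1 closed loop(s), length Σ = 9.700760

segments=12 loops=1 length=9.701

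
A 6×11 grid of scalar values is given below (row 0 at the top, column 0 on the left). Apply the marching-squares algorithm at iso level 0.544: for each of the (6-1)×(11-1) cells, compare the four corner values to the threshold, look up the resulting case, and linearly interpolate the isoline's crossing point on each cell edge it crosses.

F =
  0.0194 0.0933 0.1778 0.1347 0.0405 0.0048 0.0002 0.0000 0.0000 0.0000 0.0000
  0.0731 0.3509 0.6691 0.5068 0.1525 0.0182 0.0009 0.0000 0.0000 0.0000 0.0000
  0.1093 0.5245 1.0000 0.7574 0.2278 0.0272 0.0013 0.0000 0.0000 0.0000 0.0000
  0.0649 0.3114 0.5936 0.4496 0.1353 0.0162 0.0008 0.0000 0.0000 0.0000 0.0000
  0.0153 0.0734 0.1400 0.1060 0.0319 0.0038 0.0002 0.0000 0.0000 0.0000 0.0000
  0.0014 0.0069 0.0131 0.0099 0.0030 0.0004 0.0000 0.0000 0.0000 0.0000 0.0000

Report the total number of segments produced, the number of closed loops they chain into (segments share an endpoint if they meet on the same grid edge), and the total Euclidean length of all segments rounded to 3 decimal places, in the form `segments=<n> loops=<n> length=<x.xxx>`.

cell (0,1): code 0100 → (0.745,2.000)–(1.000,1.607)
cell (0,2): code 1000 → (1.000,2.771)–(0.745,2.000)
cell (1,1): code 0110 → (1.000,1.607)–(2.000,1.041)
cell (1,2): code 1101 → (1.148,3.000)–(1.000,2.771)
cell (1,3): code 1000 → (2.000,3.403)–(1.148,3.000)
cell (2,1): code 0110 → (2.000,1.041)–(3.000,1.824)
cell (2,2): code 1011 → (3.000,2.344)–(2.693,3.000)
cell (2,3): code 0001 → (2.693,3.000)–(2.000,3.403)
cell (3,1): code 0010 → (3.000,1.824)–(3.109,2.000)
cell (3,2): code 0001 → (3.109,2.000)–(3.000,2.344)
total: 10 segments, chained into 1 closed loop(s), length Σ = 7.008561

segments=10 loops=1 length=7.009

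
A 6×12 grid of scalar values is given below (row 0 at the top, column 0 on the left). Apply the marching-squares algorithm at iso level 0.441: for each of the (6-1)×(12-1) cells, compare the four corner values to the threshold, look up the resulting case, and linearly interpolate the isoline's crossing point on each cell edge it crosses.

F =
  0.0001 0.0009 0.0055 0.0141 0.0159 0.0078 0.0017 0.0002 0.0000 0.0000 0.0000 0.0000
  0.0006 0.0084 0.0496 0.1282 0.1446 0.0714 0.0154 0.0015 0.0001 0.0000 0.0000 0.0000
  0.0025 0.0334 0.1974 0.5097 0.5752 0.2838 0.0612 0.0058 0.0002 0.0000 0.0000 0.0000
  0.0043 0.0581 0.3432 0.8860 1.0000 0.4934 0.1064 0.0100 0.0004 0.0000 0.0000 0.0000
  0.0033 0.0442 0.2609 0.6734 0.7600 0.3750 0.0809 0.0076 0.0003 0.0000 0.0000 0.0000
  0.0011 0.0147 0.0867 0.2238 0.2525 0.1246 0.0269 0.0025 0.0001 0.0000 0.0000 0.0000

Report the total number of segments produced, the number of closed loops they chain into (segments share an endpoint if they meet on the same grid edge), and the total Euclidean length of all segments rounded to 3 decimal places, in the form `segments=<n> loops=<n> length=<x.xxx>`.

segments=12 loops=1 length=9.112

cell (1,2): code 0100 → (1.820,3.000)–(2.000,2.780)
cell (1,3): code 1100 → (1.688,4.000)–(1.820,3.000)
cell (1,4): code 1000 → (2.000,4.461)–(1.688,4.000)
cell (2,2): code 0110 → (2.000,2.780)–(3.000,2.180)
cell (2,4): code 1101 → (2.750,5.000)–(2.000,4.461)
cell (2,5): code 1000 → (3.000,5.135)–(2.750,5.000)
cell (3,2): code 0110 → (3.000,2.180)–(4.000,2.437)
cell (3,4): code 1011 → (4.000,4.829)–(3.443,5.000)
cell (3,5): code 0001 → (3.443,5.000)–(3.000,5.135)
cell (4,2): code 0010 → (4.000,2.437)–(4.517,3.000)
cell (4,3): code 0011 → (4.517,3.000)–(4.629,4.000)
cell (4,4): code 0001 → (4.629,4.000)–(4.000,4.829)
total: 12 segments, chained into 1 closed loop(s), length Σ = 9.112463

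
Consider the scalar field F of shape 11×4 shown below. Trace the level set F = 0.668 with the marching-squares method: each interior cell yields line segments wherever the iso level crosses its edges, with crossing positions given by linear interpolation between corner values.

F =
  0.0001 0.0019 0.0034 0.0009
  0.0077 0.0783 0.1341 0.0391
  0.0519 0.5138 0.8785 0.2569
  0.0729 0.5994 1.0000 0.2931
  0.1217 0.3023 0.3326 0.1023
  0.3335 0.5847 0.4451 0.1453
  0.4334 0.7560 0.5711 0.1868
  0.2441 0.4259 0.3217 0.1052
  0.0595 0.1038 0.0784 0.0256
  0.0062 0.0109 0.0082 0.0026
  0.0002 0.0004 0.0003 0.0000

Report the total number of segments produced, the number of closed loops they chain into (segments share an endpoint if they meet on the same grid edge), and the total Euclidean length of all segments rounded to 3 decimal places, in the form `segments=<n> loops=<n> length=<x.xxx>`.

segments=10 loops=2 length=6.983

cell (1,1): code 0100 → (1.717,2.000)–(2.000,1.423)
cell (1,2): code 1000 → (2.000,2.339)–(1.717,2.000)
cell (2,1): code 0110 → (2.000,1.423)–(3.000,1.171)
cell (2,2): code 1001 → (3.000,2.470)–(2.000,2.339)
cell (3,1): code 0010 → (3.000,1.171)–(3.497,2.000)
cell (3,2): code 0001 → (3.497,2.000)–(3.000,2.470)
cell (5,0): code 0100 → (5.486,1.000)–(6.000,0.727)
cell (5,1): code 1000 → (6.000,1.476)–(5.486,1.000)
cell (6,0): code 0010 → (6.000,0.727)–(6.267,1.000)
cell (6,1): code 0001 → (6.267,1.000)–(6.000,1.476)
total: 10 segments, chained into 2 closed loop(s), length Σ = 6.983220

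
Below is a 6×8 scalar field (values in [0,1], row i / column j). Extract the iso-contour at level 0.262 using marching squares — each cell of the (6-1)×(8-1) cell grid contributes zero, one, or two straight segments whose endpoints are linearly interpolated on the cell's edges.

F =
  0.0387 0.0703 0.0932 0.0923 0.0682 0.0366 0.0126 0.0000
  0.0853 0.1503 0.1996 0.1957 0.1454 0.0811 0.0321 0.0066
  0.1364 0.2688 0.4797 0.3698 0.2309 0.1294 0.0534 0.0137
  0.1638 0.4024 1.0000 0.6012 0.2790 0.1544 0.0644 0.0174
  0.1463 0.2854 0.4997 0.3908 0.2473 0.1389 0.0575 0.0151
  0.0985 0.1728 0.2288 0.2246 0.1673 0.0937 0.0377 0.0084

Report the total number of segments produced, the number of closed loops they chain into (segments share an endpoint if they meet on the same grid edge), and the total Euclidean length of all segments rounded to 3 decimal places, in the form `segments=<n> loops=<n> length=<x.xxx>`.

cell (1,0): code 0100 → (1.943,1.000)–(2.000,0.949)
cell (1,1): code 1100 → (1.223,2.000)–(1.943,1.000)
cell (1,2): code 1100 → (1.381,3.000)–(1.223,2.000)
cell (1,3): code 1000 → (2.000,3.776)–(1.381,3.000)
cell (2,0): code 0110 → (2.000,0.949)–(3.000,0.412)
cell (2,3): code 1101 → (2.647,4.000)–(2.000,3.776)
cell (2,4): code 1000 → (3.000,4.136)–(2.647,4.000)
cell (3,0): code 0110 → (3.000,0.412)–(4.000,0.832)
cell (3,3): code 1011 → (4.000,3.898)–(3.536,4.000)
cell (3,4): code 0001 → (3.536,4.000)–(3.000,4.136)
cell (4,0): code 0010 → (4.000,0.832)–(4.208,1.000)
cell (4,1): code 0011 → (4.208,1.000)–(4.877,2.000)
cell (4,2): code 0011 → (4.877,2.000)–(4.775,3.000)
cell (4,3): code 0001 → (4.775,3.000)–(4.000,3.898)
total: 14 segments, chained into 1 closed loop(s), length Σ = 11.287481

segments=14 loops=1 length=11.287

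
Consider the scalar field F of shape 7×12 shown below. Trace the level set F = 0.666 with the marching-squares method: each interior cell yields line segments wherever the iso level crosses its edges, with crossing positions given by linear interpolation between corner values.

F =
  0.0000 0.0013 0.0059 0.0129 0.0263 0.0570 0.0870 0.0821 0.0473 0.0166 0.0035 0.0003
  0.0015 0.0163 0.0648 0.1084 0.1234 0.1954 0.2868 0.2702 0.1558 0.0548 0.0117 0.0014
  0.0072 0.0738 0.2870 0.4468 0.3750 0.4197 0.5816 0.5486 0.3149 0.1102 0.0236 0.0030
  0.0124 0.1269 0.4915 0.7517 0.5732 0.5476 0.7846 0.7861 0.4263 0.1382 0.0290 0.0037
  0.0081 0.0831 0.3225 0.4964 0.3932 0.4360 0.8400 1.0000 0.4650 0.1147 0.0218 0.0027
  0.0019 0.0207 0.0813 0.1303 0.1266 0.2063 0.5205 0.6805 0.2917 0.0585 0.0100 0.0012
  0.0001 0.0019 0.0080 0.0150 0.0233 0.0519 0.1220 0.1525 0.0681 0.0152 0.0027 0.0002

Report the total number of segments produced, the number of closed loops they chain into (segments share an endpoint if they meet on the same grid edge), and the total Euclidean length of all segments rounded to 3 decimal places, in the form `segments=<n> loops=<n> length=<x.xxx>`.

cell (2,2): code 0100 → (2.719,3.000)–(3.000,2.671)
cell (2,3): code 1000 → (3.000,3.480)–(2.719,3.000)
cell (2,5): code 0100 → (2.416,6.000)–(3.000,5.500)
cell (2,6): code 1100 → (2.494,7.000)–(2.416,6.000)
cell (2,7): code 1000 → (3.000,7.334)–(2.494,7.000)
cell (3,2): code 0010 → (3.000,2.671)–(3.336,3.000)
cell (3,3): code 0001 → (3.336,3.000)–(3.000,3.480)
cell (3,5): code 0110 → (3.000,5.500)–(4.000,5.569)
cell (3,7): code 1001 → (4.000,7.624)–(3.000,7.334)
cell (4,5): code 0010 → (4.000,5.569)–(4.545,6.000)
cell (4,6): code 0111 → (4.545,6.000)–(5.000,6.909)
cell (4,7): code 1001 → (5.000,7.037)–(4.000,7.624)
cell (5,6): code 0010 → (5.000,6.909)–(5.027,7.000)
cell (5,7): code 0001 → (5.027,7.000)–(5.000,7.037)
total: 14 segments, chained into 2 closed loop(s), length Σ = 9.479381

segments=14 loops=2 length=9.479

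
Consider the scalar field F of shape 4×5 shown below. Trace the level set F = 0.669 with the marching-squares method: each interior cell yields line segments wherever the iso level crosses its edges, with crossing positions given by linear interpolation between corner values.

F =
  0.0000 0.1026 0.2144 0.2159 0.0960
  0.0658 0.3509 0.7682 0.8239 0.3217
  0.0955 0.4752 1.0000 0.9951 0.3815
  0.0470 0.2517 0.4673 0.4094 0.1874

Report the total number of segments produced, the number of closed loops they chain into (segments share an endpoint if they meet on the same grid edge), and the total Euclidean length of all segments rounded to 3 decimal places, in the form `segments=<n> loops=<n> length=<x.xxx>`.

segments=8 loops=1 length=6.457

cell (0,1): code 0100 → (0.821,2.000)–(1.000,1.762)
cell (0,2): code 1100 → (0.745,3.000)–(0.821,2.000)
cell (0,3): code 1000 → (1.000,3.308)–(0.745,3.000)
cell (1,1): code 0110 → (1.000,1.762)–(2.000,1.369)
cell (1,3): code 1001 → (2.000,3.531)–(1.000,3.308)
cell (2,1): code 0010 → (2.000,1.369)–(2.621,2.000)
cell (2,2): code 0011 → (2.621,2.000)–(2.557,3.000)
cell (2,3): code 0001 → (2.557,3.000)–(2.000,3.531)
total: 8 segments, chained into 1 closed loop(s), length Σ = 6.456742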